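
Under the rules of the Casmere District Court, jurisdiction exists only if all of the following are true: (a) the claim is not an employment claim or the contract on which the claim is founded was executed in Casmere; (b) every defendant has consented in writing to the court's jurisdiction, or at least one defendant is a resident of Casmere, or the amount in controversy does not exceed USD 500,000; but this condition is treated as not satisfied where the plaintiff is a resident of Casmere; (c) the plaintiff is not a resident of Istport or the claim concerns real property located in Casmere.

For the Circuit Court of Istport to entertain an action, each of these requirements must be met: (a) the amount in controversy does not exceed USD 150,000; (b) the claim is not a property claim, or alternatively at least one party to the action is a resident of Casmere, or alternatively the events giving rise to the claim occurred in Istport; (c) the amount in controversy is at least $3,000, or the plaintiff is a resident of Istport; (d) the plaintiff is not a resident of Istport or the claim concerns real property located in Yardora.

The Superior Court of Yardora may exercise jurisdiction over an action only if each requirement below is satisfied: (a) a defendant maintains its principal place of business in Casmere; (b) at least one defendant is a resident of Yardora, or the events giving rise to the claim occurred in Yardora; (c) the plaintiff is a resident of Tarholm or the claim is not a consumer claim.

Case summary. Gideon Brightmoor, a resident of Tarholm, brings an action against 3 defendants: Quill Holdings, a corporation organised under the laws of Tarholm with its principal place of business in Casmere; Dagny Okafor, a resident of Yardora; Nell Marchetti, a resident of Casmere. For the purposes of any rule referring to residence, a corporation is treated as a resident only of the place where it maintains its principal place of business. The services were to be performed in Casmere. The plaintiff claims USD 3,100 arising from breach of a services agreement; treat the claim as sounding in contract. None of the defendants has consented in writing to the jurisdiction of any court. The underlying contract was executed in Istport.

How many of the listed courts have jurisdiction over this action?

3

The Casmere District Court:
  (a) The claim is a contract claim, not an employment claim, which satisfies one of the alternatives. Condition met.
  (b) Quill Holdings resides in Casmere, so one alternative holds. The carve-out does not apply: the plaintiff resides in Tarholm, not Casmere. Met.
  (c) The plaintiff resides in Tarholm, which is not Istport — that alternative is enough. Met.
  → Every requirement is satisfied — jurisdiction.
The Circuit Court of Istport:
  (a) The amount in controversy is $3,100, within the USD 150,000 ceiling. Condition met.
  (b) The claim is a contract claim, not a property claim, which satisfies one of the alternatives. Condition met.
  (c) The amount in controversy is USD 3,100, which meets the USD 3,000 floor, so this disjunct is met. Condition met.
  (d) The plaintiff resides in Tarholm, which is not Istport — that alternative is enough. Satisfied.
  → Jurisdiction lies.
The Superior Court of Yardora:
  (a) Quill Holdings has its principal place of business in Casmere. Condition met.
  (b) Dagny Okafor resides in Yardora, so one alternative holds. Met.
  (c) The plaintiff resides in Tarholm, so one alternative holds. Condition met.
  → All conditions met; jurisdiction exists.
Courts with jurisdiction: the Casmere District Court, the Circuit Court of Istport, the Superior Court of Yardora — 3 in total.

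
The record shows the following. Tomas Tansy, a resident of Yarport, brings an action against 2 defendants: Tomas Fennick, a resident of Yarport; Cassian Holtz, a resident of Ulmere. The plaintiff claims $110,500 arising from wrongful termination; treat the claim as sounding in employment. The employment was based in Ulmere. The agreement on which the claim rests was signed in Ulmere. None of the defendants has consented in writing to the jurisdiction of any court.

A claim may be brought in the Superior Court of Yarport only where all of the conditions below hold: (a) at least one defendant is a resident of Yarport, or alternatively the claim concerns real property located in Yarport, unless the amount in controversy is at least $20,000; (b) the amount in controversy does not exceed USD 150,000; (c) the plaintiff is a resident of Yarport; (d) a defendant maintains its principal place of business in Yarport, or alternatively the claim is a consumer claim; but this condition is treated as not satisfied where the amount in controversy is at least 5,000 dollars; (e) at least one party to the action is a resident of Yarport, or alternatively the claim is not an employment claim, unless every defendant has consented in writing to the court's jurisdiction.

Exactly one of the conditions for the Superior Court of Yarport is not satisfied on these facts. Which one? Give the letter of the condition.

(d)

The Superior Court of Yarport:
  (a) Tomas Fennick resides in Yarport — that alternative is enough. Met.
  (b) The amount in controversy is 110,500 dollars, within the 150,000 dollars ceiling. Condition met.
  (c) The plaintiff resides in Yarport. Satisfied.
  (d) No defendant is a corporation; the claim is an employment claim, not a consumer claim — none of the alternatives is met. Condition not met.
  (e) Tomas Tansy resides in Yarport, so one alternative holds. Satisfied.
Only condition (d) fails.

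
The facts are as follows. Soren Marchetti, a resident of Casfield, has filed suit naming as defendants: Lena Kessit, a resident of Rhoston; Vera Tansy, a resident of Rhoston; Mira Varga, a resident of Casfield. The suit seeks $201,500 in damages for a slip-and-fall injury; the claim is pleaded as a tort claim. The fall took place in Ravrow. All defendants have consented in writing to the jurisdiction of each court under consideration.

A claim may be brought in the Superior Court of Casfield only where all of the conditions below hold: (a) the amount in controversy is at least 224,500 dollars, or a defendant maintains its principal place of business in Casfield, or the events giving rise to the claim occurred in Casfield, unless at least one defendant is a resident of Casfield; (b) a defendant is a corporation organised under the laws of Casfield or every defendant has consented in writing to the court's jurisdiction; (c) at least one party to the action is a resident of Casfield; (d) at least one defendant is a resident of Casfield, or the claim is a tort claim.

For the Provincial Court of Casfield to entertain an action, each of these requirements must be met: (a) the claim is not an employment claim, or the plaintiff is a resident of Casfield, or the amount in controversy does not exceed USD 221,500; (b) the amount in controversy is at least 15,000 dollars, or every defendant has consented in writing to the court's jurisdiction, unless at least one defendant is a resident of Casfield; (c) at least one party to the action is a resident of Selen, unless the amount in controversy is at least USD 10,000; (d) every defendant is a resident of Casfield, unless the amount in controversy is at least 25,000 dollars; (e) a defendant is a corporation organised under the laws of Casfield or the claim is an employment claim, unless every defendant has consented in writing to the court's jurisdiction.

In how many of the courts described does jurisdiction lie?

2

The Superior Court of Casfield:
  (a) The amount in controversy is 201,500 dollars, below the $224,500 floor; no defendant is a corporation; the operative events occurred in Ravrow, not Casfield — none of the alternatives is met. But Mira Varga resides in Casfield, and the 'unless' clause therefore excuses the requirement. Condition met.
  (b) Every defendant has filed written consent, which satisfies one of the alternatives. Met.
  (c) Soren Marchetti resides in Casfield. Condition met.
  (d) Mira Varga resides in Casfield, which satisfies one of the alternatives. Satisfied.
  → Jurisdiction lies.
The Provincial Court of Casfield:
  (a) The claim is a tort claim, not an employment claim, which satisfies one of the alternatives. Satisfied.
  (b) The amount in controversy is 201,500 dollars, which meets the 15,000 dollars floor, so one alternative holds. Satisfied.
  (c) No party resides in Selen. However, the amount in controversy is USD 201,500, which meets the 10,000 dollars floor, so the 'unless' proviso supplies this condition. Condition met.
  (d) The defendants reside as follows — Lena Kessit in Rhoston, Vera Tansy in Rhoston, Mira Varga in Casfield — not all in Casfield. However, the amount in controversy is USD 201,500, which meets the USD 25,000 floor, so the 'unless' proviso supplies this condition. Satisfied.
  (e) No defendant is a corporation; the claim is a tort claim, not an employment claim — every alternative fails. However, every defendant has filed written consent, so the 'unless' proviso supplies this condition. Met.
  → All conditions met; jurisdiction exists.
Courts with jurisdiction: the Superior Court of Casfield, the Provincial Court of Casfield — 2 in total.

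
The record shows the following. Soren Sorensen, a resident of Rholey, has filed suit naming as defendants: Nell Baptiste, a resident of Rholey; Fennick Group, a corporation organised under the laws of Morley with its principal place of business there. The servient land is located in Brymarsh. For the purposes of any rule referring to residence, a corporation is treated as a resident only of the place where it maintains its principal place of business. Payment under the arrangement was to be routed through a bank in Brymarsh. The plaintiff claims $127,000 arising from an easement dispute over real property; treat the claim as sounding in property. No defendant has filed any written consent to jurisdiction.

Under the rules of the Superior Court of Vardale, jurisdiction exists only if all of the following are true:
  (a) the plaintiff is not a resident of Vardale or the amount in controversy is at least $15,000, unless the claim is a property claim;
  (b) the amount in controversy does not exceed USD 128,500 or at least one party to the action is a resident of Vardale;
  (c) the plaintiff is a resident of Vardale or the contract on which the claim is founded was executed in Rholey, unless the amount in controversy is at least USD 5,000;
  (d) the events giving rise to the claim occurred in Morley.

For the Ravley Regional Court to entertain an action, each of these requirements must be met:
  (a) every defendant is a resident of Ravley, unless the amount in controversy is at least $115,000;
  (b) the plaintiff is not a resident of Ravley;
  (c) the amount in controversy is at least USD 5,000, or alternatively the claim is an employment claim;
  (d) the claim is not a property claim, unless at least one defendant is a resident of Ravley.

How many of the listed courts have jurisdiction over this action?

The Superior Court of Vardale:
  (a) The plaintiff resides in Rholey, which is not Vardale, so one alternative holds. Met.
  (b) The amount in controversy is 127,000 dollars, within the 128,500 dollars ceiling, which satisfies one of the alternatives. Met.
  (c) The plaintiff resides in Rholey, not Vardale; no contract (and hence no place of execution) is alleged — every alternative fails. But the amount in controversy is 127,000 dollars, which meets the USD 5,000 floor, and the 'unless' clause therefore excuses the requirement. Condition met.
  (d) The operative events occurred in Brymarsh, not Morley. Not satisfied.
  → The court lacks jurisdiction.
The Ravley Regional Court:
  (a) The defendants reside as follows — Nell Baptiste in Rholey, Fennick Group in Morley — not all in Ravley. However, the amount in controversy is USD 127,000, which meets the $115,000 floor, so the 'unless' proviso supplies this condition. Condition met.
  (b) The plaintiff resides in Rholey, which is not Ravley. Condition met.
  (c) The amount in controversy is 127,000 dollars, which meets the $5,000 floor, so one alternative holds. Condition met.
  (d) The claim is a property claim. Nor does the 'unless' clause help: no defendant resides in Ravley (they reside in Rholey, Morley). Fails.
  → At least one condition fails; no jurisdiction.
No court satisfies all of its conditions.

0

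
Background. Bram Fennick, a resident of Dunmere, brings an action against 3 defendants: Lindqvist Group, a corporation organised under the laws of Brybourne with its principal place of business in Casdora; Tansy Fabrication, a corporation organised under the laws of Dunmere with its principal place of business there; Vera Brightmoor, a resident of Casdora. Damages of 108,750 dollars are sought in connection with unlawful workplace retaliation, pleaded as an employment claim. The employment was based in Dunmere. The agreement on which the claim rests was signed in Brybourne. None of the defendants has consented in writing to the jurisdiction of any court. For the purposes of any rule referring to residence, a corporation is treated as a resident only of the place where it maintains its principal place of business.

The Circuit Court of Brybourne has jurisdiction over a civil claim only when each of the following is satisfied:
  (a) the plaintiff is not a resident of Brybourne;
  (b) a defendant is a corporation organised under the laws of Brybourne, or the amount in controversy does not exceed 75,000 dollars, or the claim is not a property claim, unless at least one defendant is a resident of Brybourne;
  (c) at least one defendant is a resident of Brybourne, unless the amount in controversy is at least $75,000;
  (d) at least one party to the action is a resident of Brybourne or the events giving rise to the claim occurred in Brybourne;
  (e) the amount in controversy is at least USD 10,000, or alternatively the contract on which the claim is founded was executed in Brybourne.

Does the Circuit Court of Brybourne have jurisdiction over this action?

No

The Circuit Court of Brybourne:
  (a) The plaintiff resides in Dunmere, which is not Brybourne. Condition met.
  (b) Lindqvist Group is organised under the laws of Brybourne, which satisfies one of the alternatives. Satisfied.
  (c) No defendant resides in Brybourne (they reside in Casdora, Dunmere, Casdora). The proviso rescues it, though: the amount in controversy is $108,750, which meets the USD 75,000 floor. Satisfied.
  (d) No party resides in Brybourne; the operative events occurred in Dunmere, not Brybourne — no alternative holds. Not met.
  (e) The amount in controversy is USD 108,750, which meets the $10,000 floor — that alternative is enough. Condition met.
  → At least one condition fails; no jurisdiction.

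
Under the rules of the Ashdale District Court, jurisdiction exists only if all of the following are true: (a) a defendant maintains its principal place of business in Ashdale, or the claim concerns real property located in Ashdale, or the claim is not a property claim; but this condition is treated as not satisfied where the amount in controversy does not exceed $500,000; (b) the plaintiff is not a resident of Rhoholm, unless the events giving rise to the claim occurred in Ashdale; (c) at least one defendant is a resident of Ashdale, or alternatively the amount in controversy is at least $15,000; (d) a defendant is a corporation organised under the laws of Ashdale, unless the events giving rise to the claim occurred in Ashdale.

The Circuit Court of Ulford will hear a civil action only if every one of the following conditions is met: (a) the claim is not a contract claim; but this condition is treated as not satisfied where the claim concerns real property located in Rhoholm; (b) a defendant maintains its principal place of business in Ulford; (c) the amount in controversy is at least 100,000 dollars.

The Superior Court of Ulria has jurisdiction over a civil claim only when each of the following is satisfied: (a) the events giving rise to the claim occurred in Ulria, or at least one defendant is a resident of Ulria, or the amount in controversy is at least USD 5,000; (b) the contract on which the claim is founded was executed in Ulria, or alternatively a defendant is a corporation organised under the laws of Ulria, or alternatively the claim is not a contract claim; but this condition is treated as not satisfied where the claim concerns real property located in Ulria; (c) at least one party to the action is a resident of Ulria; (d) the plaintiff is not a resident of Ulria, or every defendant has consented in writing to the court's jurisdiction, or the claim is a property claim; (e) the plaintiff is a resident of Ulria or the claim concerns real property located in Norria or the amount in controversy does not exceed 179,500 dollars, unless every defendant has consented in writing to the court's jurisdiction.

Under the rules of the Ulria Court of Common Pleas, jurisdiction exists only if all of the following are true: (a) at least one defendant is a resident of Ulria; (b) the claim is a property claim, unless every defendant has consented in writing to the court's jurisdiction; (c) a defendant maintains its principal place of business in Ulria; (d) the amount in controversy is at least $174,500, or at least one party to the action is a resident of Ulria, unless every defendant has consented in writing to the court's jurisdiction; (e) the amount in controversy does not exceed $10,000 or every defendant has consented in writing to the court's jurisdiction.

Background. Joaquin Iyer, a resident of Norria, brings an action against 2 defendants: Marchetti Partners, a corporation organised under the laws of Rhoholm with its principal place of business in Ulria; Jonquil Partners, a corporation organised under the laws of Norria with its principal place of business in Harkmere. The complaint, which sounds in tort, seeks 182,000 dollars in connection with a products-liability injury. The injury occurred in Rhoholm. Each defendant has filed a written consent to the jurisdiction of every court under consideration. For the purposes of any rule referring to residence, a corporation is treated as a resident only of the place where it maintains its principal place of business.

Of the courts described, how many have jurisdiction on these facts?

2

The Ashdale District Court:
  (a) The claim is a tort claim, not a property claim, so this disjunct is met. But the amount in controversy is 182,000 dollars, within the $500,000 ceiling, triggering the carve-out and defeating this condition. Condition not met.
  (b) The plaintiff resides in Norria, which is not Rhoholm. Met.
  (c) The amount in controversy is USD 182,000, which meets the $15,000 floor, so this disjunct is met. Met.
  (d) The corporate defendant(s) are organised in Norria, Rhoholm, not Ashdale. The proviso offers no rescue either, since the operative events occurred in Rhoholm, not Ashdale. Not satisfied.
  → The court lacks jurisdiction.
The Circuit Court of Ulford:
  (a) The claim is a tort claim, not a contract claim. The exception is not triggered, since the claim does not concern real property. Satisfied.
  (b) The corporate defendant(s) have their principal place of business in Harkmere, Ulria, not Ulford. Not met.
  (c) The amount in controversy is $182,000, which meets the 100,000 dollars floor. Condition met.
  → No jurisdiction.
The Superior Court of Ulria:
  (a) Marchetti Partners resides in Ulria — that alternative is enough. Met.
  (b) The claim is a tort claim, not a contract claim, which satisfies one of the alternatives. And the carve-out is inapplicable — the claim does not concern real property. Condition met.
  (c) Marchetti Partners resides in Ulria. Condition met.
  (d) The plaintiff resides in Norria, which is not Ulria — that alternative is enough. Condition met.
  (e) The plaintiff resides in Norria, not Ulria; the claim does not concern real property; the amount in controversy is 182,000 dollars, above the $179,500 ceiling — every alternative fails. The proviso rescues it, though: every defendant has filed written consent. Condition met.
  → The court has jurisdiction.
The Ulria Court of Common Pleas:
  (a) Marchetti Partners resides in Ulria. Met.
  (b) The claim is a tort claim, not a property claim. The proviso rescues it, though: every defendant has filed written consent. Satisfied.
  (c) Marchetti Partners has its principal place of business in Ulria. Met.
  (d) The amount in controversy is 182,000 dollars, which meets the 174,500 dollars floor, so this disjunct is met. Met.
  (e) Every defendant has filed written consent, so one alternative holds. Satisfied.
  → Jurisdiction lies.
Courts with jurisdiction: the Superior Court of Ulria, the Ulria Court of Common Pleas — 2 in total.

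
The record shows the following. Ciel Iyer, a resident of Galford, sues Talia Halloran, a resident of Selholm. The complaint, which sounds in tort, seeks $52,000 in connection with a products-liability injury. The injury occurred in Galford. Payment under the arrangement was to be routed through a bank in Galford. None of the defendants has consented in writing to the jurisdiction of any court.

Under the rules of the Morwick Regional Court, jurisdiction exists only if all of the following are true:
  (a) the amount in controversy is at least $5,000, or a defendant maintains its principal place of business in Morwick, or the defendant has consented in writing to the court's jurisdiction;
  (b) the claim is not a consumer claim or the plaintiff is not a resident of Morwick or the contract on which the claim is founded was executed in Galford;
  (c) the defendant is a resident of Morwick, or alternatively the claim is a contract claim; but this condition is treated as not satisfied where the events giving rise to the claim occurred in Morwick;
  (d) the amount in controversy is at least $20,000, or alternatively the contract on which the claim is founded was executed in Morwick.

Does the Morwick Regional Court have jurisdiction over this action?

No

The Morwick Regional Court:
  (a) The amount in controversy is $52,000, which meets the $5,000 floor, so one alternative holds. Condition met.
  (b) The claim is a tort claim, not a consumer claim, which satisfies one of the alternatives. Condition met.
  (c) The defendant resides in Selholm, not Morwick; the claim is a tort claim, not a contract claim — every alternative fails. Fails.
  (d) The amount in controversy is 52,000 dollars, which meets the USD 20,000 floor — that alternative is enough. Condition met.
  → No jurisdiction.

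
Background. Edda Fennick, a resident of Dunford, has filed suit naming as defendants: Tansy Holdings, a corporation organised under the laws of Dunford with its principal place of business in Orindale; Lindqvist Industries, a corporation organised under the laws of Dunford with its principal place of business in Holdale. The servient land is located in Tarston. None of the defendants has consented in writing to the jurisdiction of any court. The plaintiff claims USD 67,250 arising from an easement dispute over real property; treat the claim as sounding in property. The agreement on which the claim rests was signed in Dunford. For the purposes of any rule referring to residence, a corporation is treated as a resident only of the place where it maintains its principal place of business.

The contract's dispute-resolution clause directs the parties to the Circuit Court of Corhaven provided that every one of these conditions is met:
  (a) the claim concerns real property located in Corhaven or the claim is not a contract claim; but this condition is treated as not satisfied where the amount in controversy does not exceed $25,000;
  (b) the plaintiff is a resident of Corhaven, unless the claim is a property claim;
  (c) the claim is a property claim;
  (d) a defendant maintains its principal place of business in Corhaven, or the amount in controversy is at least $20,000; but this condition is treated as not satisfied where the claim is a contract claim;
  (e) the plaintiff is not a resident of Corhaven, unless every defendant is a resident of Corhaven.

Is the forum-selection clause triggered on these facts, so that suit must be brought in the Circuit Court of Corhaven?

Yes

The Circuit Court of Corhaven:
  (a) The claim is a property claim, not a contract claim, so one alternative holds. The exception is not triggered, since the amount in controversy is USD 67,250, above the USD 25,000 ceiling. Condition met.
  (b) The plaintiff resides in Dunford, not Corhaven. But the claim is a property claim, and the 'unless' clause therefore excuses the requirement. Met.
  (c) The claim is a property claim. Condition met.
  (d) The amount in controversy is $67,250, which meets the $20,000 floor, which satisfies one of the alternatives. The carve-out does not apply: the claim is a property claim, not a contract claim. Satisfied.
  (e) The plaintiff resides in Dunford, which is not Corhaven. Condition met.
  → Forum clause is triggered.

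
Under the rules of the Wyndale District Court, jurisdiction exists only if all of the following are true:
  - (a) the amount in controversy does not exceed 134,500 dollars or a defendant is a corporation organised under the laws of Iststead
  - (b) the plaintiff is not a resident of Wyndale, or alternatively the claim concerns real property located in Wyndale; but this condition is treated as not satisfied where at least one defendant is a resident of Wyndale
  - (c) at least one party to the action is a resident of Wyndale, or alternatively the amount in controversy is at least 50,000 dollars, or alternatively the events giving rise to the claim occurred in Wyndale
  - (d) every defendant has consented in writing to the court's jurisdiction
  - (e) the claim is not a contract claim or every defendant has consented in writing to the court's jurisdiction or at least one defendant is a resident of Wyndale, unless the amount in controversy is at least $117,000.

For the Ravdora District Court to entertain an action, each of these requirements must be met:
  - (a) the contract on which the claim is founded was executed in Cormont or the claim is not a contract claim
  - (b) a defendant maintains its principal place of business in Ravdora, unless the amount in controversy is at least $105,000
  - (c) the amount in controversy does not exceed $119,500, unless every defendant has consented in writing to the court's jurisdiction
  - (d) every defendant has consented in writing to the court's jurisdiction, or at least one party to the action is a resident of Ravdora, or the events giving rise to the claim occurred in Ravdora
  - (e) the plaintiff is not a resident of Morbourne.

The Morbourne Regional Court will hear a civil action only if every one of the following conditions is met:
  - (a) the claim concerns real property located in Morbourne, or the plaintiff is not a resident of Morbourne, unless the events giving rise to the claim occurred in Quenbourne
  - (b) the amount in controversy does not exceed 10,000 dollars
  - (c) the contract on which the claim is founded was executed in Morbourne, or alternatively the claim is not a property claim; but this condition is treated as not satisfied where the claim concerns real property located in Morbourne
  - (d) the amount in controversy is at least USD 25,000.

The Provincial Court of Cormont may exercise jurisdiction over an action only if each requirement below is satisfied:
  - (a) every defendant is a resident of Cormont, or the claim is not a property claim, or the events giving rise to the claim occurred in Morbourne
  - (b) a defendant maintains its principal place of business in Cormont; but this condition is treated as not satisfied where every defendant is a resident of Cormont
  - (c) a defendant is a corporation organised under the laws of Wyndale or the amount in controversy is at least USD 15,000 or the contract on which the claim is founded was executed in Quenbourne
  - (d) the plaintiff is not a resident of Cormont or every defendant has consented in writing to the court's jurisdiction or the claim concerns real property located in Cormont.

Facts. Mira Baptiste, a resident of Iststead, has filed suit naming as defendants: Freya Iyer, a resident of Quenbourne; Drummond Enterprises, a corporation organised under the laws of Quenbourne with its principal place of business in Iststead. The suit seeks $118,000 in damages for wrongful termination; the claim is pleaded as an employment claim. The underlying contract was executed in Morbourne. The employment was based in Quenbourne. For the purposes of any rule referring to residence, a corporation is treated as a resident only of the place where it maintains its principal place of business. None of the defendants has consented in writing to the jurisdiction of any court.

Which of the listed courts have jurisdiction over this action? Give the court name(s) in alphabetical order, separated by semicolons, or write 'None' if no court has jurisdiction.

None

The Wyndale District Court:
  (a) The amount in controversy is $118,000, within the USD 134,500 ceiling, so one alternative holds. Condition met.
  (b) The plaintiff resides in Iststead, which is not Wyndale, so one alternative holds. And the carve-out is inapplicable — no defendant resides in Wyndale (they reside in Quenbourne, Iststead). Condition met.
  (c) The amount in controversy is $118,000, which meets the USD 50,000 floor — that alternative is enough. Met.
  (d) No such written consent has been filed. Condition not met.
  (e) The claim is an employment claim, not a contract claim, so one alternative holds. Satisfied.
  → The court lacks jurisdiction.
The Ravdora District Court:
  (a) The claim is an employment claim, not a contract claim, so this disjunct is met. Met.
  (b) The corporate defendant(s) have their principal place of business in Iststead, not Ravdora. However, the amount in controversy is 118,000 dollars, which meets the $105,000 floor, so the 'unless' proviso supplies this condition. Condition met.
  (c) The amount in controversy is USD 118,000, within the $119,500 ceiling. Met.
  (d) No such written consent has been filed; no party resides in Ravdora; the operative events occurred in Quenbourne, not Ravdora — none of the alternatives is met. Not satisfied.
  (e) The plaintiff resides in Iststead, which is not Morbourne. Met.
  → The court lacks jurisdiction.
The Morbourne Regional Court:
  (a) The plaintiff resides in Iststead, which is not Morbourne, so this disjunct is met. Met.
  (b) The amount in controversy is 118,000 dollars, above the USD 10,000 ceiling. Condition not met.
  (c) The contract was executed in Morbourne, so one alternative holds. The exception is not triggered, since the claim does not concern real property. Condition met.
  (d) The amount in controversy is $118,000, which meets the USD 25,000 floor. Satisfied.
  → Not every requirement is met — no jurisdiction.
The Provincial Court of Cormont:
  (a) The claim is an employment claim, not a property claim, so this disjunct is met. Condition met.
  (b) The corporate defendant(s) have their principal place of business in Iststead, not Cormont. Fails.
  (c) The amount in controversy is 118,000 dollars, which meets the USD 15,000 floor, so one alternative holds. Satisfied.
  (d) The plaintiff resides in Iststead, which is not Cormont, which satisfies one of the alternatives. Condition met.
  → The court lacks jurisdiction.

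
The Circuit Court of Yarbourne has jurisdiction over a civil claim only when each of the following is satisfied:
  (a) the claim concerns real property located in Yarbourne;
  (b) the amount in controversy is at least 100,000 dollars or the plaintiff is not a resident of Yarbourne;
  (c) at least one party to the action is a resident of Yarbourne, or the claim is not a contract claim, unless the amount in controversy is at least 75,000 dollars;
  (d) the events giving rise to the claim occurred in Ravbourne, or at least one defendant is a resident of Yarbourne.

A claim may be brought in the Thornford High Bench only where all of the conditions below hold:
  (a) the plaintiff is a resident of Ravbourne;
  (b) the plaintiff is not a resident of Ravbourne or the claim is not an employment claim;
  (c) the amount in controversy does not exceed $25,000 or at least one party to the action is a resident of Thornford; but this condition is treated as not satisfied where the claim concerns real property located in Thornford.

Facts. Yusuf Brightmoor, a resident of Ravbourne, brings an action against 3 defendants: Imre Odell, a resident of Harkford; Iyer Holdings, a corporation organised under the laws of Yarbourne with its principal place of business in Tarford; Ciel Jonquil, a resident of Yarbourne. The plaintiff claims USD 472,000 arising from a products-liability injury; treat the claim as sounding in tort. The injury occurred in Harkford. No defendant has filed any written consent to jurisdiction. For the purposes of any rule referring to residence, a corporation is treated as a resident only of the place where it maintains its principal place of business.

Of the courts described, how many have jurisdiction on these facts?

The Circuit Court of Yarbourne:
  (a) The claim does not concern real property. Condition not met.
  (b) The amount in controversy is $472,000, which meets the USD 100,000 floor, so this disjunct is met. Met.
  (c) Ciel Jonquil resides in Yarbourne, so one alternative holds. Satisfied.
  (d) Ciel Jonquil resides in Yarbourne, which satisfies one of the alternatives. Met.
  → At least one condition fails; no jurisdiction.
The Thornford High Bench:
  (a) The plaintiff resides in Ravbourne. Met.
  (b) The claim is a tort claim, not an employment claim, so one alternative holds. Met.
  (c) The amount in controversy is 472,000 dollars, above the 25,000 dollars ceiling; no party resides in Thornford — none of the alternatives is met. Not satisfied.
  → The court lacks jurisdiction.
No court satisfies all of its conditions.

0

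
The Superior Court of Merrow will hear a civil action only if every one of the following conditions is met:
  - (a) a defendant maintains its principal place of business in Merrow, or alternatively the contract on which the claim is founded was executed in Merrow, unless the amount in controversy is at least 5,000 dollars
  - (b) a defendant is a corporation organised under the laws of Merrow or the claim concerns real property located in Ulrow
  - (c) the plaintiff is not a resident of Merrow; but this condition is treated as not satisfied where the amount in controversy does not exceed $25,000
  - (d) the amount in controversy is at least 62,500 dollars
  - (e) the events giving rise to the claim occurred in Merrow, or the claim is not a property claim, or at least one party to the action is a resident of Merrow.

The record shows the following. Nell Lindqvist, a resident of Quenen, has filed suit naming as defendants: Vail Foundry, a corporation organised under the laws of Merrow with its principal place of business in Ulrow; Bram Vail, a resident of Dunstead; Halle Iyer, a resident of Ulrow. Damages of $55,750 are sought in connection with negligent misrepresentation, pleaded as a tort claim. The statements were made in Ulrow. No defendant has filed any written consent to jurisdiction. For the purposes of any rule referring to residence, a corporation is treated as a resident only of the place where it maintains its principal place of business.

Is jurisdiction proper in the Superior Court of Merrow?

No

The Superior Court of Merrow:
  (a) The corporate defendant(s) have their principal place of business in Ulrow, not Merrow; no contract (and hence no place of execution) is alleged — no alternative holds. However, the amount in controversy is $55,750, which meets the 5,000 dollars floor, so the 'unless' proviso supplies this condition. Met.
  (b) Vail Foundry is organised under the laws of Merrow, so this disjunct is met. Condition met.
  (c) The plaintiff resides in Quenen, which is not Merrow. And the carve-out is inapplicable — the amount in controversy is USD 55,750, above the USD 25,000 ceiling. Condition met.
  (d) The amount in controversy is USD 55,750, below the USD 62,500 floor. Condition not met.
  (e) The claim is a tort claim, not a property claim — that alternative is enough. Condition met.
  → The court lacks jurisdiction.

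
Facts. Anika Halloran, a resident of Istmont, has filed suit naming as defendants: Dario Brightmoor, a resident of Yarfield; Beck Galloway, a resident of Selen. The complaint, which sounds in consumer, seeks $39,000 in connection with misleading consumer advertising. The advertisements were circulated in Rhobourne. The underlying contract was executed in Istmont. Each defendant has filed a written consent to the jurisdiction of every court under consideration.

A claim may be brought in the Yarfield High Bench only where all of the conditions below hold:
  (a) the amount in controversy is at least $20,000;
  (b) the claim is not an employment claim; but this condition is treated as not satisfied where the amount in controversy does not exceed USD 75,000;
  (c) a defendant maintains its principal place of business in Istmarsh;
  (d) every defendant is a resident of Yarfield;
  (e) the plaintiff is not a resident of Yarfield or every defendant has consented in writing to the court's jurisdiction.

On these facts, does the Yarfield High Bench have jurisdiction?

No

The Yarfield High Bench:
  (a) The amount in controversy is $39,000, which meets the 20,000 dollars floor. Met.
  (b) The claim is a consumer claim, not an employment claim. However, the amount in controversy is USD 39,000, within the $75,000 ceiling, which falls within the stated exception and so defeats the condition. Fails.
  (c) No defendant is a corporation. Not satisfied.
  (d) The defendants reside as follows — Dario Brightmoor in Yarfield, Beck Galloway in Selen — not all in Yarfield. Not met.
  (e) The plaintiff resides in Istmont, which is not Yarfield, which satisfies one of the alternatives. Satisfied.
  → The court lacks jurisdiction.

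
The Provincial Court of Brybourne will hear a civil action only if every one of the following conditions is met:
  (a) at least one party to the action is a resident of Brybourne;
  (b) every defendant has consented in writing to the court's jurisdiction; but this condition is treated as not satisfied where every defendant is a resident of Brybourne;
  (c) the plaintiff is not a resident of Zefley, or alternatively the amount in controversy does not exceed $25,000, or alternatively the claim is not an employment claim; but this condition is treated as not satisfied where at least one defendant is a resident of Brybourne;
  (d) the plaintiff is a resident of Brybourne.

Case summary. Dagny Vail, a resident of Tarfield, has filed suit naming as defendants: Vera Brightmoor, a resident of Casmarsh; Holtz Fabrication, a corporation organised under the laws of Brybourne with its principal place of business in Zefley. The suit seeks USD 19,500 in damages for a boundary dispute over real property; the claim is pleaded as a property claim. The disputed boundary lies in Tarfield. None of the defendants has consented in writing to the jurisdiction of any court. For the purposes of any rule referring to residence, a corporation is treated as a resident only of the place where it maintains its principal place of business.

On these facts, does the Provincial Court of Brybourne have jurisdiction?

The Provincial Court of Brybourne:
  (a) No party resides in Brybourne. Not satisfied.
  (b) No such written consent has been filed. Not met.
  (c) The plaintiff resides in Tarfield, which is not Zefley — that alternative is enough. And the carve-out is inapplicable — no defendant resides in Brybourne (they reside in Casmarsh, Zefley). Satisfied.
  (d) The plaintiff resides in Tarfield, not Brybourne. Not met.
  → Not every requirement is met — no jurisdiction.

No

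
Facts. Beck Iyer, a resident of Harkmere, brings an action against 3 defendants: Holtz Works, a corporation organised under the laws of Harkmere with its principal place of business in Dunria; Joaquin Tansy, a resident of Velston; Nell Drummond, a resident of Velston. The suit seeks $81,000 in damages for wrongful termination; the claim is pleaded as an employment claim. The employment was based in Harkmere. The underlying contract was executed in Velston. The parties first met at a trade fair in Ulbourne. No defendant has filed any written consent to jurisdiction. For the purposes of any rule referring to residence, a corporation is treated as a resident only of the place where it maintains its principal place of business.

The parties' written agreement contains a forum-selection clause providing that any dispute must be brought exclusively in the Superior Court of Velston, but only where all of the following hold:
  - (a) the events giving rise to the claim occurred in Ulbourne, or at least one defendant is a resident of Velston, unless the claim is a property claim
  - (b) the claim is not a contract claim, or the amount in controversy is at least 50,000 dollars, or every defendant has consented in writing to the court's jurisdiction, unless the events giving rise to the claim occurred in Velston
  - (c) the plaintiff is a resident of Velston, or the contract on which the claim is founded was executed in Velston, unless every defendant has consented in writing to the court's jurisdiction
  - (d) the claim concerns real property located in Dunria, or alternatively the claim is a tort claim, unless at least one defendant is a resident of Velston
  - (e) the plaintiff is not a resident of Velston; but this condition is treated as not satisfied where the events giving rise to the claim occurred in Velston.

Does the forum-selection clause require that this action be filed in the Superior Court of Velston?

The Superior Court of Velston:
  (a) Joaquin Tansy resides in Velston, which satisfies one of the alternatives. Satisfied.
  (b) The claim is an employment claim, not a contract claim, so one alternative holds. Satisfied.
  (c) The contract was executed in Velston, so one alternative holds. Condition met.
  (d) The claim does not concern real property; the claim is an employment claim, not a tort claim — no alternative holds. But Joaquin Tansy resides in Velston, and the 'unless' clause therefore excuses the requirement. Condition met.
  (e) The plaintiff resides in Harkmere, which is not Velston. And the carve-out is inapplicable — the operative events occurred in Harkmere, not Velston. Met.
  → The clause applies.

Yes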